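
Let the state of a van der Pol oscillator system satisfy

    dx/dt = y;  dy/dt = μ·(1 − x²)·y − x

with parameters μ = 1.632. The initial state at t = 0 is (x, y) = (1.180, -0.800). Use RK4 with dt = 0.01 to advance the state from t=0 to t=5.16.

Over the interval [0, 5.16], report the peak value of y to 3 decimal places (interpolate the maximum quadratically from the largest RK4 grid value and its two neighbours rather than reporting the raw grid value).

max y = 3.377

t=0.000: state=(1.180, -0.800)
step 1 (dt=0.01): k1=(-0.800, -0.668), k2=(-0.803, -0.674), k3=(-0.803, -0.674), k4=(-0.807, -0.680); state += dt/6·(k1+2k2+2k3+k4)
t=0.010: state=(1.172, -0.807)
t=0.020: state=(1.164, -0.814)
t=0.030: state=(1.156, -0.821)
continuing one RK4 step at a time; state shown every 20 steps (Δt=0.2):
t=0.200: state=(1.005, -0.963)
t=0.400: state=(0.789, -1.211)
t=0.600: state=(0.511, -1.601)
t=0.800: state=(0.134, -2.212)
t=1.000: state=(-0.387, -3.007)
t=1.200: state=(-1.041, -3.350)
t=1.400: state=(-1.628, -2.304)
t=1.600: state=(-1.936, -0.847)
t=1.800: state=(-2.016, -0.069)
t=2.000: state=(-1.995, 0.230)
t=2.200: state=(-1.936, 0.346)
t=2.400: state=(-1.860, 0.405)
t=2.600: state=(-1.775, 0.448)
t=2.800: state=(-1.681, 0.490)
t=3.000: state=(-1.578, 0.538)
t=3.200: state=(-1.465, 0.599)
t=3.400: state=(-1.337, 0.679)
t=3.600: state=(-1.191, 0.789)
t=3.800: state=(-1.019, 0.948)
t=4.000: state=(-0.807, 1.187)
t=4.200: state=(-0.535, 1.564)
t=4.400: state=(-0.167, 2.156)
t=4.600: state=(0.342, 2.948)
t=4.800: state=(0.990, 3.367)
t=5.000: state=(1.592, 2.421)
t=5.160: state=(1.879, 1.194)
largest grid value and its neighbours: y(4.770)=3.37589, y(4.780)=3.37676, y(4.790)=3.37385
parabola through these three points peaks at t≈4.777 with y≈3.37690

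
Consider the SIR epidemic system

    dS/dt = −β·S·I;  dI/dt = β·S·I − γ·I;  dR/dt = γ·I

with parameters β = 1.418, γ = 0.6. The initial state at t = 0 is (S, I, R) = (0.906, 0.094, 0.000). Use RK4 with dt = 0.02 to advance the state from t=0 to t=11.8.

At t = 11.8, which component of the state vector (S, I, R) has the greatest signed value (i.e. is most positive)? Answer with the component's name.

largest component: R

t=0.000: state=(0.906, 0.094, 0.000)
step 1 (dt=0.02): k1=(-0.121, 0.064, 0.056), k2=(-0.121, 0.065, 0.057), k3=(-0.121, 0.065, 0.057), k4=(-0.122, 0.065, 0.057); state += dt/6·(k1+2k2+2k3+k4)
t=0.020: state=(0.904, 0.095, 0.001)
t=0.040: state=(0.901, 0.097, 0.002)
t=0.060: state=(0.899, 0.098, 0.003)
continuing one RK4 step at a time; state shown every 25 steps (Δt=0.5):
t=0.500: state=(0.837, 0.129, 0.033)
t=1.000: state=(0.753, 0.169, 0.078)
t=1.500: state=(0.660, 0.206, 0.134)
t=2.000: state=(0.564, 0.236, 0.201)
t=2.500: state=(0.474, 0.252, 0.274)
t=3.000: state=(0.396, 0.254, 0.351)
t=3.500: state=(0.332, 0.243, 0.425)
t=4.000: state=(0.281, 0.224, 0.495)
t=4.500: state=(0.242, 0.199, 0.559)
t=5.000: state=(0.212, 0.173, 0.615)
t=5.500: state=(0.189, 0.148, 0.663)
t=6.000: state=(0.172, 0.124, 0.704)
t=6.500: state=(0.158, 0.104, 0.738)
t=7.000: state=(0.148, 0.086, 0.766)
t=7.500: state=(0.140, 0.070, 0.790)
t=8.000: state=(0.134, 0.057, 0.809)
t=8.500: state=(0.129, 0.047, 0.824)
t=9.000: state=(0.125, 0.038, 0.837)
t=9.500: state=(0.122, 0.031, 0.847)
t=10.000: state=(0.120, 0.025, 0.855)
t=10.500: state=(0.118, 0.020, 0.862)
t=11.000: state=(0.117, 0.016, 0.867)
t=11.500: state=(0.115, 0.013, 0.872)
t=11.800: state=(0.115, 0.011, 0.874)
compare at T: S=0.115, I=0.011, R=0.874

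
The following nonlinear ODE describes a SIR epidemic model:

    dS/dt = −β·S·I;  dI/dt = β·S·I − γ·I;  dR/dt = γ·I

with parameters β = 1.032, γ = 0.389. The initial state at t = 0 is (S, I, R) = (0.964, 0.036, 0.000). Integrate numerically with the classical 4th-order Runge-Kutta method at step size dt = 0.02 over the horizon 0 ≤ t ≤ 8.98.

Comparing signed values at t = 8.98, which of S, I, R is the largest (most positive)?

t=0.000: state=(0.964, 0.036, 0.000)
step 1 (dt=0.02): k1=(-0.036, 0.022, 0.014), k2=(-0.036, 0.022, 0.014), k3=(-0.036, 0.022, 0.014), k4=(-0.036, 0.022, 0.014); state += dt/6·(k1+2k2+2k3+k4)
t=0.020: state=(0.963, 0.036, 0.000)
t=0.040: state=(0.963, 0.037, 0.001)
t=0.060: state=(0.962, 0.037, 0.001)
continuing one RK4 step at a time; state shown every 25 steps (Δt=0.5):
t=0.500: state=(0.943, 0.048, 0.008)
t=1.000: state=(0.916, 0.065, 0.019)
t=1.500: state=(0.882, 0.085, 0.034)
t=2.000: state=(0.839, 0.108, 0.052)
t=2.500: state=(0.788, 0.136, 0.076)
t=3.000: state=(0.729, 0.166, 0.105)
t=3.500: state=(0.664, 0.195, 0.140)
t=4.000: state=(0.596, 0.223, 0.181)
t=4.500: state=(0.528, 0.245, 0.227)
t=5.000: state=(0.464, 0.260, 0.276)
t=5.500: state=(0.404, 0.268, 0.327)
t=6.000: state=(0.352, 0.268, 0.380)
t=6.500: state=(0.307, 0.262, 0.431)
t=7.000: state=(0.269, 0.250, 0.481)
t=7.500: state=(0.237, 0.234, 0.528)
t=8.000: state=(0.211, 0.217, 0.572)
t=8.500: state=(0.190, 0.198, 0.613)
t=8.980: state=(0.173, 0.179, 0.648)
compare at T: S=0.173, I=0.179, R=0.648

largest component: R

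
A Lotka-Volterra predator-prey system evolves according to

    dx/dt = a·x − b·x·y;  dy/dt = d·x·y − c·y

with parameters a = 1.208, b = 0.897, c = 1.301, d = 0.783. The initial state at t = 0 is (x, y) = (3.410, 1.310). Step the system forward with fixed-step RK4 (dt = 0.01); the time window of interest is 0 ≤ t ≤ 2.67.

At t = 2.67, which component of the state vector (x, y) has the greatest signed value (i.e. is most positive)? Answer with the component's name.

largest component: y

t=0.000: state=(3.410, 1.310)
step 1 (dt=0.01): k1=(0.112, 1.793), k2=(0.085, 1.806), k3=(0.085, 1.806), k4=(0.057, 1.819); state += dt/6·(k1+2k2+2k3+k4)
t=0.010: state=(3.411, 1.328)
t=0.020: state=(3.411, 1.346)
t=0.030: state=(3.411, 1.365)
continuing one RK4 step at a time; state shown every 10 steps (Δt=0.1):
t=0.100: state=(3.393, 1.502)
t=0.200: state=(3.314, 1.715)
t=0.300: state=(3.174, 1.942)
t=0.400: state=(2.978, 2.170)
t=0.500: state=(2.739, 2.384)
t=0.600: state=(2.475, 2.568)
t=0.700: state=(2.203, 2.708)
t=0.800: state=(1.942, 2.796)
t=0.900: state=(1.702, 2.831)
t=1.000: state=(1.490, 2.816)
t=1.100: state=(1.309, 2.758)
t=1.200: state=(1.158, 2.666)
t=1.300: state=(1.034, 2.551)
t=1.400: state=(0.933, 2.418)
t=1.500: state=(0.853, 2.277)
t=1.600: state=(0.790, 2.132)
t=1.700: state=(0.741, 1.987)
t=1.800: state=(0.704, 1.846)
t=1.900: state=(0.678, 1.711)
t=2.000: state=(0.660, 1.583)
t=2.100: state=(0.649, 1.463)
t=2.200: state=(0.646, 1.351)
t=2.300: state=(0.649, 1.248)
t=2.400: state=(0.657, 1.153)
t=2.500: state=(0.671, 1.066)
t=2.600: state=(0.691, 0.988)
t=2.670: state=(0.708, 0.937)
compare at T: x=0.708, y=0.937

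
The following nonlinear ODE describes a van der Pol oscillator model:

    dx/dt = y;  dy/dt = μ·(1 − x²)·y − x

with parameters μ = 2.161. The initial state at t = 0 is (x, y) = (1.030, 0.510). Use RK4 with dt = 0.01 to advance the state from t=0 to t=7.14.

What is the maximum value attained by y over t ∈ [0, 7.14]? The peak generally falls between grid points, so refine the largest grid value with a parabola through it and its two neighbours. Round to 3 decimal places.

t=0.000: state=(1.030, 0.510)
step 1 (dt=0.01): k1=(0.510, -1.097), k2=(0.505, -1.105), k3=(0.504, -1.105), k4=(0.499, -1.112); state += dt/6·(k1+2k2+2k3+k4)
t=0.010: state=(1.035, 0.499)
t=0.020: state=(1.040, 0.488)
t=0.030: state=(1.045, 0.476)
continuing one RK4 step at a time; state shown every 25 steps (Δt=0.25):
t=0.250: state=(1.121, 0.209)
t=0.500: state=(1.135, -0.083)
t=0.750: state=(1.082, -0.336)
t=1.000: state=(0.968, -0.580)
t=1.250: state=(0.787, -0.890)
t=1.500: state=(0.507, -1.403)
t=1.750: state=(0.047, -2.377)
t=2.000: state=(-0.719, -3.688)
t=2.250: state=(-1.589, -2.652)
t=2.500: state=(-1.952, -0.511)
t=2.750: state=(-1.978, 0.143)
t=3.000: state=(-1.921, 0.284)
t=3.250: state=(-1.844, 0.330)
t=3.500: state=(-1.757, 0.361)
t=3.750: state=(-1.663, 0.396)
t=4.000: state=(-1.558, 0.440)
t=4.250: state=(-1.442, 0.499)
t=4.500: state=(-1.307, 0.584)
t=4.750: state=(-1.146, 0.715)
t=5.000: state=(-0.942, 0.936)
t=5.250: state=(-0.662, 1.350)
t=5.500: state=(-0.231, 2.197)
t=5.750: state=(0.493, 3.642)
t=6.000: state=(1.451, 3.354)
t=6.250: state=(1.955, 0.822)
t=6.500: state=(2.019, -0.085)
t=6.750: state=(1.969, -0.266)
t=7.000: state=(1.896, -0.315)
t=7.140: state=(1.850, -0.332)
largest grid value and its neighbours: y(5.860)=4.01282, y(5.870)=4.01374, y(5.880)=4.00758
parabola through these three points peaks at t≈5.866 with y≈4.01423

max y = 4.014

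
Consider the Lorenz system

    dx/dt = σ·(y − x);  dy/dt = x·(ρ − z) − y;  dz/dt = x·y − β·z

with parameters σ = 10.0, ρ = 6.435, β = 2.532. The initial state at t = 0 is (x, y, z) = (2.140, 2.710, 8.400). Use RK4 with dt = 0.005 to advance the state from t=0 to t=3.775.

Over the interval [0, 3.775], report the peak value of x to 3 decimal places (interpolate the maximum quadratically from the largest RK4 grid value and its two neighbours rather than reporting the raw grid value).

t=0.000: state=(2.140, 2.710, 8.400)
step 1 (dt=0.005): k1=(5.700, -6.915, -15.469), k2=(5.385, -6.843, -15.370), k3=(5.394, -6.842, -15.372), k4=(5.088, -6.767, -15.276); state += dt/6·(k1+2k2+2k3+k4)
t=0.005: state=(2.167, 2.676, 8.323)
t=0.010: state=(2.191, 2.642, 8.247)
t=0.015: state=(2.212, 2.610, 8.172)
continuing one RK4 step at a time; state shown every 40 steps (Δt=0.2):
t=0.200: state=(2.137, 1.986, 5.840)
t=0.400: state=(2.084, 2.196, 4.182)
t=0.600: state=(2.567, 2.929, 3.450)
t=0.800: state=(3.473, 3.988, 3.754)
t=1.000: state=(4.400, 4.733, 5.075)
t=1.200: state=(4.560, 4.378, 6.384)
t=1.400: state=(3.901, 3.515, 6.447)
t=1.600: state=(3.291, 3.100, 5.687)
t=1.800: state=(3.152, 3.194, 4.981)
t=2.000: state=(3.394, 3.574, 4.736)
t=2.200: state=(3.783, 3.965, 5.005)
t=2.400: state=(4.028, 4.074, 5.523)
t=2.600: state=(3.960, 3.859, 5.834)
t=2.800: state=(3.713, 3.589, 5.743)
t=3.000: state=(3.534, 3.487, 5.450)
t=3.200: state=(3.529, 3.566, 5.226)
t=3.400: state=(3.650, 3.724, 5.205)
t=3.600: state=(3.783, 3.832, 5.354)
t=3.775: state=(3.828, 3.829, 5.507)
largest grid value and its neighbours: x(1.125)=4.62573, x(1.130)=4.62605, x(1.135)=4.62568
parabola through these three points peaks at t≈1.130 with x≈4.62605

max x = 4.626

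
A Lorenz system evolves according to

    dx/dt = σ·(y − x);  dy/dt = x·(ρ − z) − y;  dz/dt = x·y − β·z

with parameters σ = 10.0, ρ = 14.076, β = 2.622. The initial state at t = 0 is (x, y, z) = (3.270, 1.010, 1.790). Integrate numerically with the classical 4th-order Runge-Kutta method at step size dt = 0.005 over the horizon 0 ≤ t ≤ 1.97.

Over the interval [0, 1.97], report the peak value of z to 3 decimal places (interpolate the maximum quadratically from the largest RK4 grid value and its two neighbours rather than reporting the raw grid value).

max z = 21.026

t=0.000: state=(3.270, 1.010, 1.790)
step 1 (dt=0.005): k1=(-22.600, 39.165, -1.391), k2=(-21.056, 38.384, -1.124), k3=(-21.114, 38.432, -1.128), k4=(-19.623, 37.694, -0.874); state += dt/6·(k1+2k2+2k3+k4)
t=0.005: state=(3.165, 1.202, 1.784)
t=0.010: state=(3.073, 1.387, 1.781)
t=0.015: state=(2.996, 1.566, 1.780)
continuing one RK4 step at a time; state shown every 20 steps (Δt=0.1):
t=0.100: state=(3.068, 4.272, 2.075)
t=0.200: state=(5.183, 8.136, 3.846)
t=0.300: state=(8.678, 12.327, 9.456)
t=0.400: state=(10.969, 11.013, 18.350)
t=0.500: state=(8.400, 3.987, 20.725)
t=0.600: state=(4.115, 0.597, 17.021)
t=0.700: state=(1.689, 0.230, 13.171)
t=0.800: state=(0.847, 0.467, 10.166)
t=0.900: state=(0.719, 0.784, 7.862)
t=1.000: state=(0.921, 1.256, 6.121)
t=1.100: state=(1.411, 2.079, 4.878)
t=1.200: state=(2.333, 3.560, 4.215)
t=1.300: state=(3.980, 6.102, 4.585)
t=1.400: state=(6.605, 9.649, 7.268)
t=1.500: state=(9.465, 11.584, 13.551)
t=1.600: state=(9.701, 7.842, 19.224)
t=1.700: state=(6.572, 2.931, 18.553)
t=1.800: state=(3.523, 1.280, 15.097)
t=1.900: state=(2.069, 1.289, 11.898)
t=1.970: state=(1.756, 1.595, 10.074)
largest grid value and its neighbours: z(0.470)=21.02235, z(0.475)=21.02371, z(0.480)=21.00307
parabola through these three points peaks at t≈0.473 with z≈21.02583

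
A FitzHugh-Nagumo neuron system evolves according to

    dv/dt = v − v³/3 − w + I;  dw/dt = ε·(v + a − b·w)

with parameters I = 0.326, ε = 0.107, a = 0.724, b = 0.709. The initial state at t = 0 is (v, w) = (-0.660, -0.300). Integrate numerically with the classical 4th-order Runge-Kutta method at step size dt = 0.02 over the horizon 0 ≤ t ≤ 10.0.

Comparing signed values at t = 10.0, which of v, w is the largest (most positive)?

t=0.000: state=(-0.660, -0.300)
step 1 (dt=0.02): k1=(0.062, 0.030), k2=(0.062, 0.030), k3=(0.062, 0.030), k4=(0.062, 0.030); state += dt/6·(k1+2k2+2k3+k4)
t=0.020: state=(-0.659, -0.299)
t=0.040: state=(-0.658, -0.299)
t=0.060: state=(-0.656, -0.298)
continuing one RK4 step at a time; state shown every 25 steps (Δt=0.5):
t=0.500: state=(-0.628, -0.285)
t=1.000: state=(-0.595, -0.268)
t=1.500: state=(-0.559, -0.250)
t=2.000: state=(-0.518, -0.231)
t=2.500: state=(-0.472, -0.211)
t=3.000: state=(-0.417, -0.188)
t=3.500: state=(-0.349, -0.163)
t=4.000: state=(-0.260, -0.135)
t=4.500: state=(-0.136, -0.103)
t=5.000: state=(0.043, -0.064)
t=5.500: state=(0.309, -0.015)
t=6.000: state=(0.686, 0.050)
t=6.500: state=(1.125, 0.133)
t=7.000: state=(1.470, 0.235)
t=7.500: state=(1.630, 0.347)
t=8.000: state=(1.664, 0.459)
t=8.500: state=(1.642, 0.567)
t=9.000: state=(1.597, 0.669)
t=9.500: state=(1.541, 0.764)
t=10.000: state=(1.480, 0.853)
compare at T: v=1.480, w=0.853

largest component: v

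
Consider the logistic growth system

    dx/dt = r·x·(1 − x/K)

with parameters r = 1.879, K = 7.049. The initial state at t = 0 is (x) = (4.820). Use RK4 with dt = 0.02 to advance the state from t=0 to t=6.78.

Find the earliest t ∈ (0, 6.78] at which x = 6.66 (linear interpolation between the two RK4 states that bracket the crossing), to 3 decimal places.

t=0.000: state=(4.820)
step 1 (dt=0.02): k1=(2.864), k2=(2.844), k3=(2.844), k4=(2.824); state += dt/6·(k1+2k2+2k3+k4)
t=0.020: state=(4.877)
t=0.040: state=(4.933)
t=0.060: state=(4.988)
continuing one RK4 step at a time; state shown every 25 steps (Δt=0.5):
t=0.500: state=(5.970)
t=1.000: state=(6.584)
t=1.100: state=(6.659)
next step: t=1.120: state=(6.673) — x has crossed 6.66
linear interpolation between t=1.100 (6.65920) and t=1.120 (6.67281) → t≈1.101

t = 1.101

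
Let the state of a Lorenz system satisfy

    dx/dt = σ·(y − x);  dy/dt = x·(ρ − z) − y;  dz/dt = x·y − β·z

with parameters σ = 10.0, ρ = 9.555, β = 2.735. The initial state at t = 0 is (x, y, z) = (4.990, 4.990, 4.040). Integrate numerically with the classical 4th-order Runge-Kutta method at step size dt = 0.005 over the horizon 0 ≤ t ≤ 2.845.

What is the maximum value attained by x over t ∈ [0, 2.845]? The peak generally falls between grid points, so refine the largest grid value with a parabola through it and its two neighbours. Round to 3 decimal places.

t=0.000: state=(4.990, 4.990, 4.040)
step 1 (dt=0.005): k1=(0.000, 22.530, 13.851), k2=(0.563, 22.301, 14.037), k3=(0.543, 22.307, 14.040), k4=(1.088, 22.083, 14.229); state += dt/6·(k1+2k2+2k3+k4)
t=0.005: state=(4.993, 5.102, 4.110)
t=0.010: state=(5.001, 5.211, 4.182)
t=0.015: state=(5.014, 5.318, 4.256)
continuing one RK4 step at a time; state shown every 20 steps (Δt=0.1):
t=0.100: state=(5.713, 6.842, 5.865)
t=0.200: state=(6.781, 7.593, 8.523)
t=0.300: state=(7.039, 6.675, 10.930)
t=0.400: state=(6.137, 4.836, 11.655)
t=0.500: state=(4.763, 3.458, 10.797)
t=0.600: state=(3.699, 2.910, 9.351)
t=0.700: state=(3.184, 2.926, 7.967)
t=0.800: state=(3.140, 3.290, 6.907)
t=0.900: state=(3.453, 3.914, 6.287)
t=1.000: state=(4.039, 4.735, 6.203)
t=1.100: state=(4.801, 5.598, 6.736)
t=1.200: state=(5.549, 6.195, 7.836)
t=1.300: state=(5.989, 6.180, 9.140)
t=1.400: state=(5.897, 5.537, 10.035)
t=1.500: state=(5.353, 4.686, 10.147)
t=1.600: state=(4.685, 4.066, 9.617)
t=1.700: state=(4.183, 3.816, 8.820)
t=1.800: state=(3.963, 3.888, 8.065)
t=1.900: state=(4.017, 4.192, 7.535)
t=2.000: state=(4.288, 4.641, 7.335)
t=2.100: state=(4.690, 5.122, 7.505)
t=2.200: state=(5.107, 5.483, 8.000)
t=2.300: state=(5.395, 5.575, 8.651)
t=2.400: state=(5.443, 5.359, 9.192)
t=2.500: state=(5.248, 4.962, 9.411)
t=2.600: state=(4.921, 4.580, 9.274)
t=2.700: state=(4.611, 4.350, 8.903)
t=2.800: state=(4.422, 4.310, 8.471)
t=2.845: state=(4.388, 4.347, 8.297)
largest grid value and its neighbours: x(0.265)=7.08778, x(0.270)=7.09053, x(0.275)=7.09007
parabola through these three points peaks at t≈0.272 with x≈7.09074

max x = 7.091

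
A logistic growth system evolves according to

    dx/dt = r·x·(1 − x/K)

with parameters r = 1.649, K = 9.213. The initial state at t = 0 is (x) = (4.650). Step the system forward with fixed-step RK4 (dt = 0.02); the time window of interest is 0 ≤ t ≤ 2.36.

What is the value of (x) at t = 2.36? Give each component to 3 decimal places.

(x) = (9.032)

t=0.000: state=(4.650)
step 1 (dt=0.02): k1=(3.798), k2=(3.797), k3=(3.797), k4=(3.796); state += dt/6·(k1+2k2+2k3+k4)
t=0.020: state=(4.726)
t=0.040: state=(4.802)
t=0.060: state=(4.878)
continuing one RK4 step at a time; state shown every 5 steps (Δt=0.1):
t=0.100: state=(5.029)
t=0.200: state=(5.402)
t=0.300: state=(5.764)
t=0.400: state=(6.112)
t=0.500: state=(6.442)
t=0.600: state=(6.750)
t=0.700: state=(7.036)
t=0.800: state=(7.298)
t=0.900: state=(7.536)
t=1.000: state=(7.751)
t=1.100: state=(7.942)
t=1.200: state=(8.113)
t=1.300: state=(8.263)
t=1.400: state=(8.394)
t=1.500: state=(8.509)
t=1.600: state=(8.609)
t=1.700: state=(8.696)
t=1.800: state=(8.771)
t=1.900: state=(8.835)
t=2.000: state=(8.891)
t=2.100: state=(8.938)
t=2.200: state=(8.979)
t=2.300: state=(9.014)
t=2.360: state=(9.032)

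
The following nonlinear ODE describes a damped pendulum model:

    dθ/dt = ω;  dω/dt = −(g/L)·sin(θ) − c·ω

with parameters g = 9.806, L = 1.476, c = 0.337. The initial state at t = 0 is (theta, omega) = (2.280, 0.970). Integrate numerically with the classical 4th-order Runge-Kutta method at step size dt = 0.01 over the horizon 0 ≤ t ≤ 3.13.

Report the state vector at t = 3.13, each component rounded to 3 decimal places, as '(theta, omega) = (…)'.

t=0.000: state=(2.280, 0.970)
step 1 (dt=0.01): k1=(0.970, -5.369), k2=(0.943, -5.339), k3=(0.943, -5.339), k4=(0.917, -5.310); state += dt/6·(k1+2k2+2k3+k4)
t=0.010: state=(2.289, 0.917)
t=0.020: state=(2.298, 0.864)
t=0.030: state=(2.307, 0.812)
continuing one RK4 step at a time; state shown every 20 steps (Δt=0.2):
t=0.200: state=(2.373, -0.013)
t=0.400: state=(2.279, -0.934)
t=0.600: state=(1.993, -1.944)
t=0.800: state=(1.493, -3.066)
t=1.000: state=(0.778, -4.013)
t=1.200: state=(-0.060, -4.187)
t=1.400: state=(-0.828, -3.355)
t=1.600: state=(-1.367, -1.992)
t=1.800: state=(-1.623, -0.582)
t=2.000: state=(-1.606, 0.738)
t=2.200: state=(-1.334, 1.966)
t=2.400: state=(-0.834, 2.970)
t=2.600: state=(-0.184, 3.395)
t=2.800: state=(0.467, 2.983)
t=3.000: state=(0.966, 1.934)
t=3.130: state=(1.164, 1.109)

(theta, omega) = (1.164, 1.109)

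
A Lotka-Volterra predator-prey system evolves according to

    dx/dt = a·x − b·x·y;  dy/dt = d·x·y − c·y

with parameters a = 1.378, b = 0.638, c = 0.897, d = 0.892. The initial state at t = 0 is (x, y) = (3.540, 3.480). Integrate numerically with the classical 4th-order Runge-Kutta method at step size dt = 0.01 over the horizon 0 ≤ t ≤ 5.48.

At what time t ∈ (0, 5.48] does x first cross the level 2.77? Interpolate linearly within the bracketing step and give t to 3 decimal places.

t=0.000: state=(3.540, 3.480)
step 1 (dt=0.01): k1=(-2.982, 7.867), k2=(-3.057, 7.909), k3=(-3.058, 7.909), k4=(-3.133, 7.949); state += dt/6·(k1+2k2+2k3+k4)
t=0.010: state=(3.509, 3.559)
t=0.020: state=(3.477, 3.639)
t=0.030: state=(3.444, 3.720)
t=0.180: state=(2.796, 4.949)
next step: t=0.190: state=(2.746, 5.027) — x has crossed 2.77
linear interpolation between t=0.180 (2.79629) and t=0.190 (2.74629) → t≈0.185

t = 0.185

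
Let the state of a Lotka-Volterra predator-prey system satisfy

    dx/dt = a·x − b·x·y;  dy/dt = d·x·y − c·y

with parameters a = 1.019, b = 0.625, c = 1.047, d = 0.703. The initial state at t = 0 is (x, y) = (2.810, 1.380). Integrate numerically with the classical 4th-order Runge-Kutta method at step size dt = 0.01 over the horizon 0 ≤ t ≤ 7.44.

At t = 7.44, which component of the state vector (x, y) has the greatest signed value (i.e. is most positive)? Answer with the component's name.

t=0.000: state=(2.810, 1.380)
step 1 (dt=0.01): k1=(0.440, 1.281), k2=(0.429, 1.289), k3=(0.429, 1.289), k4=(0.418, 1.297); state += dt/6·(k1+2k2+2k3+k4)
t=0.010: state=(2.814, 1.393)
t=0.020: state=(2.818, 1.406)
t=0.030: state=(2.822, 1.419)
continuing one RK4 step at a time; state shown every 25 steps (Δt=0.25):
t=0.250: state=(2.843, 1.750)
t=0.500: state=(2.696, 2.197)
t=0.750: state=(2.381, 2.647)
t=1.000: state=(1.973, 2.989)
t=1.250: state=(1.573, 3.140)
t=1.500: state=(1.244, 3.091)
t=1.750: state=(1.004, 2.896)
t=2.000: state=(0.841, 2.619)
t=2.250: state=(0.738, 2.314)
t=2.500: state=(0.679, 2.016)
t=2.750: state=(0.654, 1.744)
t=3.000: state=(0.654, 1.505)
t=3.250: state=(0.678, 1.302)
t=3.500: state=(0.724, 1.133)
t=3.750: state=(0.791, 0.996)
t=4.000: state=(0.881, 0.888)
t=4.250: state=(0.996, 0.806)
t=4.500: state=(1.139, 0.748)
t=4.750: state=(1.311, 0.714)
t=5.000: state=(1.515, 0.704)
t=5.250: state=(1.749, 0.721)
t=5.500: state=(2.009, 0.772)
t=5.750: state=(2.282, 0.866)
t=6.000: state=(2.543, 1.020)
t=6.250: state=(2.751, 1.251)
t=6.500: state=(2.849, 1.578)
t=6.750: state=(2.782, 1.998)
t=7.000: state=(2.534, 2.459)
t=7.250: state=(2.154, 2.862)
t=7.440: state=(1.837, 3.062)
compare at T: x=1.837, y=3.062

largest component: y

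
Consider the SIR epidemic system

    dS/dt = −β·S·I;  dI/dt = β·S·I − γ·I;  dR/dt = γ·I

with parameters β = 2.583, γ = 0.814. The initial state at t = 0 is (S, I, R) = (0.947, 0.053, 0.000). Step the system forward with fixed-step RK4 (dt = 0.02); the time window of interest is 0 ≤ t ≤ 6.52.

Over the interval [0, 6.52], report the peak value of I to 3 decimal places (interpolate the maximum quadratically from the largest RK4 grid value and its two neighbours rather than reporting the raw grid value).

max I = 0.338

t=0.000: state=(0.947, 0.053, 0.000)
step 1 (dt=0.02): k1=(-0.130, 0.087, 0.043), k2=(-0.132, 0.088, 0.044), k3=(-0.132, 0.088, 0.044), k4=(-0.134, 0.089, 0.045); state += dt/6·(k1+2k2+2k3+k4)
t=0.020: state=(0.944, 0.055, 0.001)
t=0.040: state=(0.942, 0.057, 0.002)
t=0.060: state=(0.939, 0.058, 0.003)
continuing one RK4 step at a time; state shown every 25 steps (Δt=0.5):
t=0.500: state=(0.854, 0.114, 0.033)
t=1.000: state=(0.696, 0.207, 0.097)
t=1.500: state=(0.500, 0.299, 0.201)
t=2.000: state=(0.329, 0.338, 0.333)
t=2.500: state=(0.215, 0.318, 0.468)
t=3.000: state=(0.147, 0.266, 0.587)
t=3.500: state=(0.108, 0.208, 0.684)
t=4.000: state=(0.086, 0.157, 0.758)
t=4.500: state=(0.072, 0.116, 0.813)
t=5.000: state=(0.063, 0.084, 0.853)
t=5.500: state=(0.058, 0.060, 0.882)
t=6.000: state=(0.054, 0.043, 0.903)
t=6.500: state=(0.051, 0.031, 0.918)
t=6.520: state=(0.051, 0.030, 0.918)
largest grid value and its neighbours: I(2.040)=0.33811, I(2.060)=0.33811, I(2.080)=0.33802
parabola through these three points peaks at t≈2.051 with I≈0.33812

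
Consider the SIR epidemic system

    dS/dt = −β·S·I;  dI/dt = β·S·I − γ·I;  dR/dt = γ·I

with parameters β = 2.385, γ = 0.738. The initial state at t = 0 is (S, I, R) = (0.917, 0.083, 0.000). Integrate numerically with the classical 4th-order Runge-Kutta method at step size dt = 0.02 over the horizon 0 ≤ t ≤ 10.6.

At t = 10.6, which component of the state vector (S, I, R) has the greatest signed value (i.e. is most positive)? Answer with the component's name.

largest component: R

t=0.000: state=(0.917, 0.083, 0.000)
step 1 (dt=0.02): k1=(-0.182, 0.120, 0.061), k2=(-0.184, 0.122, 0.062), k3=(-0.184, 0.122, 0.062), k4=(-0.186, 0.123, 0.063); state += dt/6·(k1+2k2+2k3+k4)
t=0.020: state=(0.913, 0.085, 0.001)
t=0.040: state=(0.910, 0.088, 0.003)
t=0.060: state=(0.906, 0.090, 0.004)
continuing one RK4 step at a time; state shown every 25 steps (Δt=0.5):
t=0.500: state=(0.796, 0.160, 0.044)
t=1.000: state=(0.620, 0.259, 0.121)
t=1.500: state=(0.433, 0.335, 0.232)
t=2.000: state=(0.286, 0.353, 0.361)
t=2.500: state=(0.190, 0.323, 0.487)
t=3.000: state=(0.133, 0.270, 0.597)
t=3.500: state=(0.100, 0.214, 0.686)
t=4.000: state=(0.080, 0.165, 0.755)
t=4.500: state=(0.067, 0.124, 0.809)
t=5.000: state=(0.059, 0.093, 0.848)
t=5.500: state=(0.054, 0.068, 0.878)
t=6.000: state=(0.050, 0.050, 0.900)
t=6.500: state=(0.048, 0.037, 0.916)
t=7.000: state=(0.046, 0.027, 0.927)
t=7.500: state=(0.045, 0.020, 0.936)
t=8.000: state=(0.044, 0.014, 0.942)
t=8.500: state=(0.043, 0.010, 0.947)
t=9.000: state=(0.043, 0.008, 0.950)
t=9.500: state=(0.042, 0.006, 0.952)
t=10.000: state=(0.042, 0.004, 0.954)
t=10.500: state=(0.042, 0.003, 0.955)
t=10.600: state=(0.042, 0.003, 0.955)
compare at T: S=0.042, I=0.003, R=0.955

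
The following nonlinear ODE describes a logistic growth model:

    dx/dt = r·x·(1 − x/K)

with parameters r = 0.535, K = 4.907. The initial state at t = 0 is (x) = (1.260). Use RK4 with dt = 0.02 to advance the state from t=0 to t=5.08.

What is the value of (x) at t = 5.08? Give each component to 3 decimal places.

t=0.000: state=(1.260)
step 1 (dt=0.02): k1=(0.501), k2=(0.502), k3=(0.502), k4=(0.504); state += dt/6·(k1+2k2+2k3+k4)
t=0.020: state=(1.270)
t=0.040: state=(1.280)
t=0.060: state=(1.290)
continuing one RK4 step at a time; state shown every 10 steps (Δt=0.2):
t=0.200: state=(1.363)
t=0.400: state=(1.471)
t=0.600: state=(1.583)
t=0.800: state=(1.700)
t=1.000: state=(1.821)
t=1.200: state=(1.945)
t=1.400: state=(2.072)
t=1.600: state=(2.201)
t=1.800: state=(2.331)
t=2.000: state=(2.462)
t=2.200: state=(2.593)
t=2.400: state=(2.724)
t=2.600: state=(2.853)
t=2.800: state=(2.979)
t=3.000: state=(3.103)
t=3.200: state=(3.223)
t=3.400: state=(3.339)
t=3.600: state=(3.451)
t=3.800: state=(3.558)
t=4.000: state=(3.660)
t=4.200: state=(3.757)
t=4.400: state=(3.849)
t=4.600: state=(3.935)
t=4.800: state=(4.016)
t=5.000: state=(4.091)
t=5.080: state=(4.120)

(x) = (4.120)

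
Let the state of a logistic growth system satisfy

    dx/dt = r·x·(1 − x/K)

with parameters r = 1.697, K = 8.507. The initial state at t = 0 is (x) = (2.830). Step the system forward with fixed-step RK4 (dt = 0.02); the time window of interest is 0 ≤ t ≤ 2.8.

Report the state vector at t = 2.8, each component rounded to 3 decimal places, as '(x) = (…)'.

t=0.000: state=(2.830)
step 1 (dt=0.02): k1=(3.205), k2=(3.223), k3=(3.223), k4=(3.241); state += dt/6·(k1+2k2+2k3+k4)
t=0.020: state=(2.894)
t=0.040: state=(2.960)
t=0.060: state=(3.025)
continuing one RK4 step at a time; state shown every 5 steps (Δt=0.1):
t=0.100: state=(3.159)
t=0.200: state=(3.503)
t=0.300: state=(3.857)
t=0.400: state=(4.217)
t=0.500: state=(4.577)
t=0.600: state=(4.933)
t=0.700: state=(5.279)
t=0.800: state=(5.611)
t=0.900: state=(5.926)
t=1.000: state=(6.221)
t=1.100: state=(6.493)
t=1.200: state=(6.742)
t=1.300: state=(6.968)
t=1.400: state=(7.170)
t=1.500: state=(7.350)
t=1.600: state=(7.510)
t=1.700: state=(7.650)
t=1.800: state=(7.772)
t=1.900: state=(7.878)
t=2.000: state=(7.970)
t=2.100: state=(8.049)
t=2.200: state=(8.118)
t=2.300: state=(8.176)
t=2.400: state=(8.226)
t=2.500: state=(8.269)
t=2.600: state=(8.305)
t=2.700: state=(8.336)
t=2.800: state=(8.362)

(x) = (8.362)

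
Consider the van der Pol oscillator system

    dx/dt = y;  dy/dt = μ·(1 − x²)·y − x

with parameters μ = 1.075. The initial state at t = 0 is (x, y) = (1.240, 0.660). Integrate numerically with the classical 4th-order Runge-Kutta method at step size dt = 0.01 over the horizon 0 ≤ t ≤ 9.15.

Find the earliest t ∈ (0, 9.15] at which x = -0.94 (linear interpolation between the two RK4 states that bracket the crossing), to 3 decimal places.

t=0.000: state=(1.240, 0.660)
step 1 (dt=0.01): k1=(0.660, -1.621), k2=(0.652, -1.626), k3=(0.652, -1.626), k4=(0.644, -1.630); state += dt/6·(k1+2k2+2k3+k4)
t=0.010: state=(1.247, 0.644)
t=0.020: state=(1.253, 0.627)
t=0.030: state=(1.259, 0.611)
continuing one RK4 step at a time; state shown every 50 steps (Δt=0.5):
t=0.500: state=(1.370, -0.107)
t=1.000: state=(1.179, -0.626)
t=1.500: state=(0.744, -1.146)
t=2.000: state=(-0.030, -2.027)
t=2.380: state=(-0.927, -2.531)
next step: t=2.390: state=(-0.952, -2.524) — x has crossed -0.94
linear interpolation between t=2.380 (-0.92707) and t=2.390 (-0.95235) → t≈2.385

t = 2.385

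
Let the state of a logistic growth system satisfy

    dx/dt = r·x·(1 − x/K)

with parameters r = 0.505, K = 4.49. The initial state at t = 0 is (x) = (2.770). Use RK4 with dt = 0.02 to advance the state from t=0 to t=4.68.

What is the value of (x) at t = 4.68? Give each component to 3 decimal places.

t=0.000: state=(2.770)
step 1 (dt=0.02): k1=(0.536), k2=(0.535), k3=(0.535), k4=(0.535); state += dt/6·(k1+2k2+2k3+k4)
t=0.020: state=(2.781)
t=0.040: state=(2.791)
t=0.060: state=(2.802)
continuing one RK4 step at a time; state shown every 10 steps (Δt=0.2):
t=0.200: state=(2.876)
t=0.400: state=(2.979)
t=0.600: state=(3.078)
t=0.800: state=(3.174)
t=1.000: state=(3.266)
t=1.200: state=(3.354)
t=1.400: state=(3.437)
t=1.600: state=(3.517)
t=1.800: state=(3.591)
t=2.000: state=(3.662)
t=2.200: state=(3.728)
t=2.400: state=(3.790)
t=2.600: state=(3.847)
t=2.800: state=(3.901)
t=3.000: state=(3.951)
t=3.200: state=(3.997)
t=3.400: state=(4.040)
t=3.600: state=(4.079)
t=3.800: state=(4.115)
t=4.000: state=(4.148)
t=4.200: state=(4.179)
t=4.400: state=(4.207)
t=4.600: state=(4.232)
t=4.680: state=(4.242)

(x) = (4.242)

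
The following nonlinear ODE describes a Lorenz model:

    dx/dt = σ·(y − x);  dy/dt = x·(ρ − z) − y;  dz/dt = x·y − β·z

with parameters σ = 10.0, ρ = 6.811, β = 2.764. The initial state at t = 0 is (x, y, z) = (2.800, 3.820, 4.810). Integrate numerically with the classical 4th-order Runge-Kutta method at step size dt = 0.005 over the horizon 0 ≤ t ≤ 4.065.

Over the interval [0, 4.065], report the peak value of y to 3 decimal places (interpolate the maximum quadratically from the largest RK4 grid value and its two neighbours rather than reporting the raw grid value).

max y = 4.643

t=0.000: state=(2.800, 3.820, 4.810)
step 1 (dt=0.005): k1=(10.200, 1.783, -2.599), k2=(9.990, 1.848, -2.471), k3=(9.996, 1.846, -2.473), k4=(9.792, 1.909, -2.347); state += dt/6·(k1+2k2+2k3+k4)
t=0.005: state=(2.850, 3.829, 4.798)
t=0.010: state=(2.898, 3.839, 4.787)
t=0.015: state=(2.944, 3.849, 4.777)
continuing one RK4 step at a time; state shown every 40 steps (Δt=0.2):
t=0.200: state=(3.999, 4.394, 5.020)
t=0.400: state=(4.524, 4.630, 5.941)
t=0.600: state=(4.408, 4.215, 6.495)
t=0.800: state=(3.954, 3.742, 6.255)
t=1.000: state=(3.684, 3.635, 5.719)
t=1.200: state=(3.742, 3.836, 5.405)
t=1.400: state=(3.987, 4.118, 5.485)
t=1.600: state=(4.185, 4.237, 5.809)
t=1.800: state=(4.177, 4.124, 6.045)
t=2.000: state=(4.025, 3.943, 6.011)
t=2.200: state=(3.903, 3.870, 5.820)
t=2.400: state=(3.900, 3.927, 5.676)
t=2.600: state=(3.985, 4.034, 5.680)
t=2.800: state=(4.065, 4.090, 5.791)
t=3.000: state=(4.075, 4.061, 5.887)
t=3.200: state=(4.026, 3.996, 5.892)
t=3.400: state=(3.975, 3.959, 5.828)
t=3.600: state=(3.966, 3.972, 5.768)
t=3.800: state=(3.993, 4.011, 5.760)
t=4.000: state=(4.025, 4.036, 5.796)
t=4.065: state=(4.031, 4.038, 5.810)
largest grid value and its neighbours: y(0.360)=4.64253, y(0.365)=4.64272, y(0.370)=4.64240
parabola through these three points peaks at t≈0.364 with y≈4.64272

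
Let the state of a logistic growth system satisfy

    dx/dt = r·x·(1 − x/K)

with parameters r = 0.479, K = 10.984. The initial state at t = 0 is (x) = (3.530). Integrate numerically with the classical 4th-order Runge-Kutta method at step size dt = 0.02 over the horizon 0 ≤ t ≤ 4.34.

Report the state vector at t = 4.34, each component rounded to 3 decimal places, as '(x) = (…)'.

(x) = (8.689)

t=0.000: state=(3.530)
step 1 (dt=0.02): k1=(1.147), k2=(1.149), k3=(1.149), k4=(1.151); state += dt/6·(k1+2k2+2k3+k4)
t=0.020: state=(3.553)
t=0.040: state=(3.576)
t=0.060: state=(3.599)
continuing one RK4 step at a time; state shown every 10 steps (Δt=0.2):
t=0.200: state=(3.763)
t=0.400: state=(4.004)
t=0.600: state=(4.251)
t=0.800: state=(4.503)
t=1.000: state=(4.759)
t=1.200: state=(5.019)
t=1.400: state=(5.281)
t=1.600: state=(5.544)
t=1.800: state=(5.807)
t=2.000: state=(6.068)
t=2.200: state=(6.327)
t=2.400: state=(6.582)
t=2.600: state=(6.832)
t=2.800: state=(7.076)
t=3.000: state=(7.314)
t=3.200: state=(7.544)
t=3.400: state=(7.766)
t=3.600: state=(7.980)
t=3.800: state=(8.184)
t=4.000: state=(8.379)
t=4.200: state=(8.565)
t=4.340: state=(8.689)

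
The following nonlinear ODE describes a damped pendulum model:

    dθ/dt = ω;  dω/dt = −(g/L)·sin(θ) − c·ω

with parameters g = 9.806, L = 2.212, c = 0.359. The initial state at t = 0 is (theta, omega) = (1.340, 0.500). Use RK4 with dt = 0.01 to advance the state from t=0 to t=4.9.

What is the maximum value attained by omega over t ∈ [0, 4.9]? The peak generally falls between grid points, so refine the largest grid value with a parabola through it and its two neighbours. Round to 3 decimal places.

t=0.000: state=(1.340, 0.500)
step 1 (dt=0.01): k1=(0.500, -4.495), k2=(0.478, -4.489), k3=(0.478, -4.489), k4=(0.455, -4.484); state += dt/6·(k1+2k2+2k3+k4)
t=0.010: state=(1.345, 0.455)
t=0.020: state=(1.349, 0.410)
t=0.030: state=(1.353, 0.366)
continuing one RK4 step at a time; state shown every 20 steps (Δt=0.2):
t=0.200: state=(1.352, -0.371)
t=0.400: state=(1.197, -1.166)
t=0.600: state=(0.894, -1.826)
t=0.800: state=(0.482, -2.242)
t=1.000: state=(0.022, -2.297)
t=1.200: state=(-0.411, -1.967)
t=1.400: state=(-0.746, -1.356)
t=1.600: state=(-0.945, -0.616)
t=1.800: state=(-0.992, 0.138)
t=2.000: state=(-0.894, 0.826)
t=2.200: state=(-0.671, 1.375)
t=2.400: state=(-0.359, 1.702)
t=2.600: state=(-0.009, 1.739)
t=2.800: state=(0.317, 1.482)
t=3.000: state=(0.569, 1.007)
t=3.200: state=(0.712, 0.419)
t=3.400: state=(0.735, -0.183)
t=3.600: state=(0.643, -0.720)
t=3.800: state=(0.456, -1.121)
t=4.000: state=(0.208, -1.323)
t=4.200: state=(-0.057, -1.294)
t=4.400: state=(-0.295, -1.050)
t=4.600: state=(-0.467, -0.654)
t=4.800: state=(-0.552, -0.185)
t=4.900: state=(-0.558, 0.052)
largest grid value and its neighbours: omega(2.510)=1.76008, omega(2.520)=1.76076, omega(2.530)=1.76066
parabola through these three points peaks at t≈2.524 with omega≈1.76081

max omega = 1.761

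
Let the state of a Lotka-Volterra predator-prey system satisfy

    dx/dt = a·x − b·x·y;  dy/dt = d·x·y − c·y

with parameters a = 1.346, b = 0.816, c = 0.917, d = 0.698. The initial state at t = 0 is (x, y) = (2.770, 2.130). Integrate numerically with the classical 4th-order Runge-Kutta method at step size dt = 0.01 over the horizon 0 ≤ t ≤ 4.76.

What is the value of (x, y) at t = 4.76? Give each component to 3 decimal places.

t=0.000: state=(2.770, 2.130)
step 1 (dt=0.01): k1=(-1.086, 2.165), k2=(-1.108, 2.168), k3=(-1.108, 2.168), k4=(-1.131, 2.170); state += dt/6·(k1+2k2+2k3+k4)
t=0.010: state=(2.759, 2.152)
t=0.020: state=(2.747, 2.173)
t=0.030: state=(2.735, 2.195)
continuing one RK4 step at a time; state shown every 20 steps (Δt=0.2):
t=0.200: state=(2.472, 2.561)
t=0.400: state=(2.064, 2.928)
t=0.600: state=(1.641, 3.156)
t=0.800: state=(1.274, 3.217)
t=1.000: state=(0.992, 3.134)
t=1.200: state=(0.789, 2.951)
t=1.400: state=(0.650, 2.715)
t=1.600: state=(0.558, 2.458)
t=1.800: state=(0.499, 2.202)
t=2.000: state=(0.466, 1.960)
t=2.200: state=(0.451, 1.739)
t=2.400: state=(0.452, 1.542)
t=2.600: state=(0.466, 1.368)
t=2.800: state=(0.494, 1.218)
t=3.000: state=(0.536, 1.089)
t=3.200: state=(0.593, 0.981)
t=3.400: state=(0.667, 0.891)
t=3.600: state=(0.759, 0.819)
t=3.800: state=(0.873, 0.764)
t=4.000: state=(1.012, 0.725)
t=4.200: state=(1.180, 0.703)
t=4.400: state=(1.377, 0.700)
t=4.600: state=(1.607, 0.717)
t=4.760: state=(1.811, 0.749)

(x, y) = (1.811, 0.749)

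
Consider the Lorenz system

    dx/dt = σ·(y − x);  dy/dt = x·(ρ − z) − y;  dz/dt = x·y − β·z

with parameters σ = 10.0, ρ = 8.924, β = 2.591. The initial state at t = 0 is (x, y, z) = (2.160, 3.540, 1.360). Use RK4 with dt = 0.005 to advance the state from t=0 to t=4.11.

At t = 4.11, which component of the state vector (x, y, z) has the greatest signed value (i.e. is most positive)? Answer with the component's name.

largest component: z

t=0.000: state=(2.160, 3.540, 1.360)
step 1 (dt=0.005): k1=(13.800, 12.798, 4.123), k2=(13.775, 13.005, 4.288), k3=(13.781, 13.003, 4.288), k4=(13.761, 13.207, 4.456); state += dt/6·(k1+2k2+2k3+k4)
t=0.005: state=(2.229, 3.605, 1.381)
t=0.010: state=(2.298, 3.672, 1.405)
t=0.015: state=(2.366, 3.741, 1.429)
continuing one RK4 step at a time; state shown every 40 steps (Δt=0.2):
t=0.200: state=(5.320, 7.137, 4.147)
t=0.400: state=(7.509, 7.151, 10.950)
t=0.600: state=(4.483, 2.730, 11.007)
t=0.800: state=(2.366, 1.963, 7.593)
t=1.000: state=(2.363, 2.679, 5.322)
t=1.200: state=(3.502, 4.311, 4.774)
t=1.400: state=(5.340, 6.203, 6.680)
t=1.600: state=(6.004, 5.656, 9.684)
t=1.800: state=(4.521, 3.694, 9.525)
t=2.000: state=(3.449, 3.240, 7.667)
t=2.200: state=(3.585, 3.887, 6.461)
t=2.400: state=(4.467, 4.981, 6.677)
t=2.600: state=(5.266, 5.448, 8.116)
t=2.800: state=(5.035, 4.676, 8.996)
t=3.000: state=(4.262, 3.946, 8.400)
t=3.200: state=(3.963, 3.983, 7.469)
t=3.400: state=(4.263, 4.509, 7.161)
t=3.600: state=(4.763, 4.965, 7.664)
t=3.800: state=(4.910, 4.844, 8.342)
t=4.000: state=(4.595, 4.394, 8.387)
t=4.110: state=(4.393, 4.238, 8.154)
compare at T: x=4.393, y=4.238, z=8.154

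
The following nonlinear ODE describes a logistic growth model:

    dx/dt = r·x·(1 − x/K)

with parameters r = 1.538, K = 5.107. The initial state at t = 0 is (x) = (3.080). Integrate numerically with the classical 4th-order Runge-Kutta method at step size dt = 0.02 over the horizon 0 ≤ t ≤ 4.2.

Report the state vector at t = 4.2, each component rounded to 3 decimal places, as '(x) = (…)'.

t=0.000: state=(3.080)
step 1 (dt=0.02): k1=(1.880), k2=(1.874), k3=(1.874), k4=(1.868); state += dt/6·(k1+2k2+2k3+k4)
t=0.020: state=(3.117)
t=0.040: state=(3.155)
t=0.060: state=(3.192)
continuing one RK4 step at a time; state shown every 10 steps (Δt=0.2):
t=0.200: state=(3.442)
t=0.400: state=(3.767)
t=0.600: state=(4.048)
t=0.800: state=(4.283)
t=1.000: state=(4.474)
t=1.200: state=(4.626)
t=1.400: state=(4.744)
t=1.600: state=(4.835)
t=1.800: state=(4.904)
t=2.000: state=(4.956)
t=2.200: state=(4.995)
t=2.400: state=(5.025)
t=2.600: state=(5.046)
t=2.800: state=(5.062)
t=3.000: state=(5.074)
t=3.200: state=(5.083)
t=3.400: state=(5.089)
t=3.600: state=(5.094)
t=3.800: state=(5.097)
t=4.000: state=(5.100)
t=4.200: state=(5.102)

(x) = (5.102)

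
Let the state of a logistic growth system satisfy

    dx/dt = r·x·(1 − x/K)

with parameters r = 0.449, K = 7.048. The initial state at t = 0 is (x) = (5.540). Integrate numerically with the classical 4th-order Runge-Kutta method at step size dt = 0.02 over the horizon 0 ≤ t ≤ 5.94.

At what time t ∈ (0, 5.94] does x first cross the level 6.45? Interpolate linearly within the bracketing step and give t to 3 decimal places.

t=0.000: state=(5.540)
step 1 (dt=0.02): k1=(0.532), k2=(0.531), k3=(0.531), k4=(0.529); state += dt/6·(k1+2k2+2k3+k4)
t=0.020: state=(5.551)
t=0.040: state=(5.561)
t=0.060: state=(5.572)
continuing one RK4 step at a time; state shown every 10 steps (Δt=0.2):
t=0.200: state=(5.644)
t=0.400: state=(5.742)
t=0.600: state=(5.835)
t=0.800: state=(5.922)
t=1.000: state=(6.005)
t=1.200: state=(6.082)
t=1.400: state=(6.155)
t=1.600: state=(6.222)
t=1.800: state=(6.286)
t=2.000: state=(6.344)
t=2.200: state=(6.399)
t=2.380: state=(6.445)
next step: t=2.400: state=(6.450) — x has crossed 6.45
linear interpolation between t=2.380 (6.44538) and t=2.400 (6.45031) → t≈2.399

t = 2.399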